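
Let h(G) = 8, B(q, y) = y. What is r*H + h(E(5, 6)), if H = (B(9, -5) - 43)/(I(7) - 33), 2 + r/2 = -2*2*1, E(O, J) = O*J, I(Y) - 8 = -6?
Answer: -328/31 ≈ -10.581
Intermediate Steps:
I(Y) = 2 (I(Y) = 8 - 6 = 2)
E(O, J) = J*O
r = -12 (r = -4 + 2*(-2*2*1) = -4 + 2*(-4*1) = -4 + 2*(-4) = -4 - 8 = -12)
H = 48/31 (H = (-5 - 43)/(2 - 33) = -48/(-31) = -48*(-1/31) = 48/31 ≈ 1.5484)
r*H + h(E(5, 6)) = -12*48/31 + 8 = -576/31 + 8 = -328/31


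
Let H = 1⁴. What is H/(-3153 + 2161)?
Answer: -1/992 ≈ -0.0010081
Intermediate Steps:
H = 1
H/(-3153 + 2161) = 1/(-3153 + 2161) = 1/(-992) = 1*(-1/992) = -1/992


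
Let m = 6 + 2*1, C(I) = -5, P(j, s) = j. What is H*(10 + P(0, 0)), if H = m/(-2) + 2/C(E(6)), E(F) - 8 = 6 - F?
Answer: -44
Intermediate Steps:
E(F) = 14 - F (E(F) = 8 + (6 - F) = 14 - F)
m = 8 (m = 6 + 2 = 8)
H = -22/5 (H = 8/(-2) + 2/(-5) = 8*(-½) + 2*(-⅕) = -4 - ⅖ = -22/5 ≈ -4.4000)
H*(10 + P(0, 0)) = -22*(10 + 0)/5 = -22/5*10 = -44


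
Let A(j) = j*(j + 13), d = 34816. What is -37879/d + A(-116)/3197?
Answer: 294882405/111306752 ≈ 2.6493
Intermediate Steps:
A(j) = j*(13 + j)
-37879/d + A(-116)/3197 = -37879/34816 - 116*(13 - 116)/3197 = -37879*1/34816 - 116*(-103)*(1/3197) = -37879/34816 + 11948*(1/3197) = -37879/34816 + 11948/3197 = 294882405/111306752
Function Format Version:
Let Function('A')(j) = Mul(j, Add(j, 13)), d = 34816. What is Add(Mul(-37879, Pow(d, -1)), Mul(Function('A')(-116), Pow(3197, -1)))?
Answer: Rational(294882405, 111306752) ≈ 2.6493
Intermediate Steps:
Function('A')(j) = Mul(j, Add(13, j))
Add(Mul(-37879, Pow(d, -1)), Mul(Function('A')(-116), Pow(3197, -1))) = Add(Mul(-37879, Pow(34816, -1)), Mul(Mul(-116, Add(13, -116)), Pow(3197, -1))) = Add(Mul(-37879, Rational(1, 34816)), Mul(Mul(-116, -103), Rational(1, 3197))) = Add(Rational(-37879, 34816), Mul(11948, Rational(1, 3197))) = Add(Rational(-37879, 34816), Rational(11948, 3197)) = Rational(294882405, 111306752)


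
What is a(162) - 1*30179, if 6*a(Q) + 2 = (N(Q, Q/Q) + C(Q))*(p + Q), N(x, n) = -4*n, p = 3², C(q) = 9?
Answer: -180221/6 ≈ -30037.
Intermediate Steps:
p = 9
a(Q) = 43/6 + 5*Q/6 (a(Q) = -⅓ + ((-4*Q/Q + 9)*(9 + Q))/6 = -⅓ + ((-4*1 + 9)*(9 + Q))/6 = -⅓ + ((-4 + 9)*(9 + Q))/6 = -⅓ + (5*(9 + Q))/6 = -⅓ + (45 + 5*Q)/6 = -⅓ + (15/2 + 5*Q/6) = 43/6 + 5*Q/6)
a(162) - 1*30179 = (43/6 + (⅚)*162) - 1*30179 = (43/6 + 135) - 30179 = 853/6 - 30179 = -180221/6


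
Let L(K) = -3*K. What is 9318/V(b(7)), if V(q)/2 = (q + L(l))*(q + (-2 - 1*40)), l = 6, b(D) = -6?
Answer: 1553/384 ≈ 4.0443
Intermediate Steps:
V(q) = 2*(-42 + q)*(-18 + q) (V(q) = 2*((q - 3*6)*(q + (-2 - 1*40))) = 2*((q - 18)*(q + (-2 - 40))) = 2*((-18 + q)*(q - 42)) = 2*((-18 + q)*(-42 + q)) = 2*((-42 + q)*(-18 + q)) = 2*(-42 + q)*(-18 + q))
9318/V(b(7)) = 9318/(1512 - 120*(-6) + 2*(-6)**2) = 9318/(1512 + 720 + 2*36) = 9318/(1512 + 720 + 72) = 9318/2304 = 9318*(1/2304) = 1553/384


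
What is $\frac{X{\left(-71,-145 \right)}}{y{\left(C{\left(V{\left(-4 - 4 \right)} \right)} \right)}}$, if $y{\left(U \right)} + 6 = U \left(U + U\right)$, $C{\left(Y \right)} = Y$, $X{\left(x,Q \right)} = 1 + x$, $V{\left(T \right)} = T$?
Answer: $- \frac{35}{61} \approx -0.57377$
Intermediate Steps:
$y{\left(U \right)} = -6 + 2 U^{2}$ ($y{\left(U \right)} = -6 + U \left(U + U\right) = -6 + U 2 U = -6 + 2 U^{2}$)
$\frac{X{\left(-71,-145 \right)}}{y{\left(C{\left(V{\left(-4 - 4 \right)} \right)} \right)}} = \frac{1 - 71}{-6 + 2 \left(-4 - 4\right)^{2}} = - \frac{70}{-6 + 2 \left(-8\right)^{2}} = - \frac{70}{-6 + 2 \cdot 64} = - \frac{70}{-6 + 128} = - \frac{70}{122} = \left(-70\right) \frac{1}{122} = - \frac{35}{61}$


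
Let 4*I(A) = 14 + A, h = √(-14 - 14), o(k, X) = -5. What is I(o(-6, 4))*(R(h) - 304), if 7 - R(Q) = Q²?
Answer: -2421/4 ≈ -605.25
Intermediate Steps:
h = 2*I*√7 (h = √(-28) = 2*I*√7 ≈ 5.2915*I)
R(Q) = 7 - Q²
I(A) = 7/2 + A/4 (I(A) = (14 + A)/4 = 7/2 + A/4)
I(o(-6, 4))*(R(h) - 304) = (7/2 + (¼)*(-5))*((7 - (2*I*√7)²) - 304) = (7/2 - 5/4)*((7 - 1*(-28)) - 304) = 9*((7 + 28) - 304)/4 = 9*(35 - 304)/4 = (9/4)*(-269) = -2421/4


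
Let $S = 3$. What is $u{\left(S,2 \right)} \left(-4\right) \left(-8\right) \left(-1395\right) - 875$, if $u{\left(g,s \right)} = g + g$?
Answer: $-268715$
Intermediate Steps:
$u{\left(g,s \right)} = 2 g$
$u{\left(S,2 \right)} \left(-4\right) \left(-8\right) \left(-1395\right) - 875 = 2 \cdot 3 \left(-4\right) \left(-8\right) \left(-1395\right) - 875 = 6 \left(-4\right) \left(-8\right) \left(-1395\right) - 875 = \left(-24\right) \left(-8\right) \left(-1395\right) - 875 = 192 \left(-1395\right) - 875 = -267840 - 875 = -268715$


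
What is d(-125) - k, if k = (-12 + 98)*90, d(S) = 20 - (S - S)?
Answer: -7720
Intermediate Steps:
d(S) = 20 (d(S) = 20 - 1*0 = 20 + 0 = 20)
k = 7740 (k = 86*90 = 7740)
d(-125) - k = 20 - 1*7740 = 20 - 7740 = -7720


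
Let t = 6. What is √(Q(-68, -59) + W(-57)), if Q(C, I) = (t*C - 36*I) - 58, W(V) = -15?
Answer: √1643 ≈ 40.534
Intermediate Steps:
Q(C, I) = -58 - 36*I + 6*C (Q(C, I) = (6*C - 36*I) - 58 = (-36*I + 6*C) - 58 = -58 - 36*I + 6*C)
√(Q(-68, -59) + W(-57)) = √((-58 - 36*(-59) + 6*(-68)) - 15) = √((-58 + 2124 - 408) - 15) = √(1658 - 15) = √1643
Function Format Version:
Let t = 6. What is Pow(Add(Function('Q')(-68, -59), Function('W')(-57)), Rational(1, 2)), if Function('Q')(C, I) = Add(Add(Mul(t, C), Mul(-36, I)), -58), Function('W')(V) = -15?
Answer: Pow(1643, Rational(1, 2)) ≈ 40.534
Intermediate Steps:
Function('Q')(C, I) = Add(-58, Mul(-36, I), Mul(6, C)) (Function('Q')(C, I) = Add(Add(Mul(6, C), Mul(-36, I)), -58) = Add(Add(Mul(-36, I), Mul(6, C)), -58) = Add(-58, Mul(-36, I), Mul(6, C)))
Pow(Add(Function('Q')(-68, -59), Function('W')(-57)), Rational(1, 2)) = Pow(Add(Add(-58, Mul(-36, -59), Mul(6, -68)), -15), Rational(1, 2)) = Pow(Add(Add(-58, 2124, -408), -15), Rational(1, 2)) = Pow(Add(1658, -15), Rational(1, 2)) = Pow(1643, Rational(1, 2))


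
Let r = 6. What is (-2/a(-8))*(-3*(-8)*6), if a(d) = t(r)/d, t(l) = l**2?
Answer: 64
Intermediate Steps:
a(d) = 36/d (a(d) = 6**2/d = 36/d)
(-2/a(-8))*(-3*(-8)*6) = (-2/(36/(-8)))*(-3*(-8)*6) = (-2/(36*(-1/8)))*(24*6) = -2/(-9/2)*144 = -2*(-2/9)*144 = (4/9)*144 = 64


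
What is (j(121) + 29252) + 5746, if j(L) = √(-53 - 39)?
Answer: 34998 + 2*I*√23 ≈ 34998.0 + 9.5917*I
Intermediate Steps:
j(L) = 2*I*√23 (j(L) = √(-92) = 2*I*√23)
(j(121) + 29252) + 5746 = (2*I*√23 + 29252) + 5746 = (29252 + 2*I*√23) + 5746 = 34998 + 2*I*√23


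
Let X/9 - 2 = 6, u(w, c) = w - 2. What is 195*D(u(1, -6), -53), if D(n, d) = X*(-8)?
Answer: -112320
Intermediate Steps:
u(w, c) = -2 + w
X = 72 (X = 18 + 9*6 = 18 + 54 = 72)
D(n, d) = -576 (D(n, d) = 72*(-8) = -576)
195*D(u(1, -6), -53) = 195*(-576) = -112320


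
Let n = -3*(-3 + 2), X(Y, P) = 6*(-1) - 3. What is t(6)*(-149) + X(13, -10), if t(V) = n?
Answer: -456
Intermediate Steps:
X(Y, P) = -9 (X(Y, P) = -6 - 3 = -9)
n = 3 (n = -3*(-1) = 3)
t(V) = 3
t(6)*(-149) + X(13, -10) = 3*(-149) - 9 = -447 - 9 = -456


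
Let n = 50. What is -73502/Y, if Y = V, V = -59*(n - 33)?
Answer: 73502/1003 ≈ 73.282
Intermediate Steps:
V = -1003 (V = -59*(50 - 33) = -59*17 = -1003)
Y = -1003
-73502/Y = -73502/(-1003) = -73502*(-1/1003) = 73502/1003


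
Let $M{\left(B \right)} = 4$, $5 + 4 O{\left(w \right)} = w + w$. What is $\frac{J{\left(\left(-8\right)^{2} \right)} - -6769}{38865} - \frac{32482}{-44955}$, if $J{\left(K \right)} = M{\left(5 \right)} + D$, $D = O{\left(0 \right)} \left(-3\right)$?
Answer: $\frac{417883127}{465913620} \approx 0.89691$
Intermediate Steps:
$O{\left(w \right)} = - \frac{5}{4} + \frac{w}{2}$ ($O{\left(w \right)} = - \frac{5}{4} + \frac{w + w}{4} = - \frac{5}{4} + \frac{2 w}{4} = - \frac{5}{4} + \frac{w}{2}$)
$D = \frac{15}{4}$ ($D = \left(- \frac{5}{4} + \frac{1}{2} \cdot 0\right) \left(-3\right) = \left(- \frac{5}{4} + 0\right) \left(-3\right) = \left(- \frac{5}{4}\right) \left(-3\right) = \frac{15}{4} \approx 3.75$)
$J{\left(K \right)} = \frac{31}{4}$ ($J{\left(K \right)} = 4 + \frac{15}{4} = \frac{31}{4}$)
$\frac{J{\left(\left(-8\right)^{2} \right)} - -6769}{38865} - \frac{32482}{-44955} = \frac{\frac{31}{4} - -6769}{38865} - \frac{32482}{-44955} = \left(\frac{31}{4} + 6769\right) \frac{1}{38865} - - \frac{32482}{44955} = \frac{27107}{4} \cdot \frac{1}{38865} + \frac{32482}{44955} = \frac{27107}{155460} + \frac{32482}{44955} = \frac{417883127}{465913620}$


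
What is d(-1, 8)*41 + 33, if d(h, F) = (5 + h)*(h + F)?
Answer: 1181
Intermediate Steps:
d(h, F) = (5 + h)*(F + h)
d(-1, 8)*41 + 33 = ((-1)² + 5*8 + 5*(-1) + 8*(-1))*41 + 33 = (1 + 40 - 5 - 8)*41 + 33 = 28*41 + 33 = 1148 + 33 = 1181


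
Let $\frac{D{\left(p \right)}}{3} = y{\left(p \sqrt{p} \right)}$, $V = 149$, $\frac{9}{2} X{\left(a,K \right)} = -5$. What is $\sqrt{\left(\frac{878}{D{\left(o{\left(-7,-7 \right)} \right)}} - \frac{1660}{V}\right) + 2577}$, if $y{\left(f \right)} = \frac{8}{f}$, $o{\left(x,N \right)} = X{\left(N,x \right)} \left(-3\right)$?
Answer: $\frac{\sqrt{18456542388 + 292387170 \sqrt{30}}}{2682} \approx 52.806$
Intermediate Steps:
$X{\left(a,K \right)} = - \frac{10}{9}$ ($X{\left(a,K \right)} = \frac{2}{9} \left(-5\right) = - \frac{10}{9}$)
$o{\left(x,N \right)} = \frac{10}{3}$ ($o{\left(x,N \right)} = \left(- \frac{10}{9}\right) \left(-3\right) = \frac{10}{3}$)
$D{\left(p \right)} = \frac{24}{p^{\frac{3}{2}}}$ ($D{\left(p \right)} = 3 \frac{8}{p \sqrt{p}} = 3 \frac{8}{p^{\frac{3}{2}}} = \frac{24}{p^{\frac{3}{2}}}$)
$\sqrt{\left(\frac{878}{D{\left(o{\left(-7,-7 \right)} \right)}} - \frac{1660}{V}\right) + 2577} = \sqrt{\left(\frac{878}{24 \frac{1}{\frac{10}{9} \sqrt{30}}} - \frac{1660}{149}\right) + 2577} = \sqrt{\left(\frac{878}{24 \frac{3 \sqrt{30}}{100}} - \frac{1660}{149}\right) + 2577} = \sqrt{\left(\frac{878}{\frac{18}{25} \sqrt{30}} - \frac{1660}{149}\right) + 2577} = \sqrt{\left(878 \frac{5 \sqrt{30}}{108} - \frac{1660}{149}\right) + 2577} = \sqrt{\left(\frac{2195 \sqrt{30}}{54} - \frac{1660}{149}\right) + 2577} = \sqrt{\left(- \frac{1660}{149} + \frac{2195 \sqrt{30}}{54}\right) + 2577} = \sqrt{\frac{382313}{149} + \frac{2195 \sqrt{30}}{54}}$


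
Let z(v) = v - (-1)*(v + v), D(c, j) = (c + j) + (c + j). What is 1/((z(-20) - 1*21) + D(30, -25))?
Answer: -1/71 ≈ -0.014085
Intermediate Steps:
D(c, j) = 2*c + 2*j
z(v) = 3*v (z(v) = v - (-1)*2*v = v - (-2)*v = v + 2*v = 3*v)
1/((z(-20) - 1*21) + D(30, -25)) = 1/((3*(-20) - 1*21) + (2*30 + 2*(-25))) = 1/((-60 - 21) + (60 - 50)) = 1/(-81 + 10) = 1/(-71) = -1/71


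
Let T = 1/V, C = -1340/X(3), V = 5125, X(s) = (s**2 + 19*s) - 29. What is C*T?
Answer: -268/37925 ≈ -0.0070666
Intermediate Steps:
X(s) = -29 + s**2 + 19*s
C = -1340/37 (C = -1340/(-29 + 3**2 + 19*3) = -1340/(-29 + 9 + 57) = -1340/37 ≈ -36.216)
T = 1/5125 ≈ 0.00019512
C*T = -1340/37*1/5125 = -268/37925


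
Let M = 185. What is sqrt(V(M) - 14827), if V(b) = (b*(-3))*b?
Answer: 7*I*sqrt(2398) ≈ 342.79*I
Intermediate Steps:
V(b) = -3*b**2 (V(b) = (-3*b)*b = -3*b**2)
sqrt(V(M) - 14827) = sqrt(-3*185**2 - 14827) = sqrt(-3*34225 - 14827) = sqrt(-102675 - 14827) = sqrt(-117502) = 7*I*sqrt(2398)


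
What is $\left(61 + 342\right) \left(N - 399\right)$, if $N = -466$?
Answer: $-348595$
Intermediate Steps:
$\left(61 + 342\right) \left(N - 399\right) = \left(61 + 342\right) \left(-466 - 399\right) = 403 \left(-865\right) = -348595$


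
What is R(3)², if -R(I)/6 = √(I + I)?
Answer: 216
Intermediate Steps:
R(I) = -6*√2*√I (R(I) = -6*√(I + I) = -6*√2*√I)
R(3)² = (-6*√2*√3)² = (-6*√6)² = 216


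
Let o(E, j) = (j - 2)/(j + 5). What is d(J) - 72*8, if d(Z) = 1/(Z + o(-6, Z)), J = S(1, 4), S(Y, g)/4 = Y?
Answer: -21879/38 ≈ -575.76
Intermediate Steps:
S(Y, g) = 4*Y
J = 4 (J = 4*1 = 4)
o(E, j) = (-2 + j)/(5 + j)
d(Z) = 1/(Z + (-2 + Z)/(5 + Z))
d(J) - 72*8 = (5 + 4)/(-2 + 4 + 4*(5 + 4)) - 72*8 = 9/(-2 + 4 + 4*9) - 576 = 9/(-2 + 4 + 36) - 576 = 9/38 - 576 = -21879/38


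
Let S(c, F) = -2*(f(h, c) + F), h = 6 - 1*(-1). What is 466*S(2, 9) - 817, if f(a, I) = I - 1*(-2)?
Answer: -12933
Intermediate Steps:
h = 7 (h = 6 + 1 = 7)
f(a, I) = 2 + I (f(a, I) = I + 2 = 2 + I)
S(c, F) = -4 - 2*F - 2*c (S(c, F) = -2*((2 + c) + F) = -2*(2 + F + c) = -4 - 2*F - 2*c)
466*S(2, 9) - 817 = 466*(-4 - 2*9 - 2*2) - 817 = 466*(-4 - 18 - 4) - 817 = 466*(-26) - 817 = -12116 - 817 = -12933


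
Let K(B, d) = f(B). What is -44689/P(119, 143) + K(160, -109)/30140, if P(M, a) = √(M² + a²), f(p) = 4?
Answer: 1/7535 - 44689*√34610/34610 ≈ -240.21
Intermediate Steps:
K(B, d) = 4
-44689/P(119, 143) + K(160, -109)/30140 = -44689/√(119² + 143²) + 4/30140 = -44689/√(14161 + 20449) + 4*(1/30140) = -44689*√34610/34610 + 1/7535 = 1/7535 - 44689*√34610/34610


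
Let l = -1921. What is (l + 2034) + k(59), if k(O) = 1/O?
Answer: 6668/59 ≈ 113.02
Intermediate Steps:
(l + 2034) + k(59) = (-1921 + 2034) + 1/59 = 113 + 1/59 = 6668/59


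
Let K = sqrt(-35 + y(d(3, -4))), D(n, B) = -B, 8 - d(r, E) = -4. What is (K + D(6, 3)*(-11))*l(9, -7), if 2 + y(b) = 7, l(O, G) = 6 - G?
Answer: 429 + 13*I*sqrt(30) ≈ 429.0 + 71.204*I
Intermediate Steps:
d(r, E) = 12 (d(r, E) = 8 - 1*(-4) = 8 + 4 = 12)
y(b) = 5 (y(b) = -2 + 7 = 5)
K = I*sqrt(30) (K = sqrt(-35 + 5) = sqrt(-30) = I*sqrt(30) ≈ 5.4772*I)
(K + D(6, 3)*(-11))*l(9, -7) = (I*sqrt(30) - 1*3*(-11))*(6 - 1*(-7)) = (I*sqrt(30) - 3*(-11))*(6 + 7) = (I*sqrt(30) + 33)*13 = (33 + I*sqrt(30))*13 = 429 + 13*I*sqrt(30)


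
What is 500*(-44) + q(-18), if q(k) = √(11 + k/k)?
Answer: -22000 + 2*√3 ≈ -21997.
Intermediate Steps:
q(k) = 2*√3 (q(k) = √(11 + 1) = √12 = 2*√3)
500*(-44) + q(-18) = 500*(-44) + 2*√3 = -22000 + 2*√3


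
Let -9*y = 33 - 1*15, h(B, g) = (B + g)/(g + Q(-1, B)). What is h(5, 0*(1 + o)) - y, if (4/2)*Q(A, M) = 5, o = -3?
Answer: 4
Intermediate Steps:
Q(A, M) = 5/2 (Q(A, M) = (1/2)*5 = 5/2)
h(B, g) = (B + g)/(5/2 + g) (h(B, g) = (B + g)/(g + 5/2) = (B + g)/(5/2 + g))
y = -2 (y = -(33 - 1*15)/9 = -(33 - 15)/9 = -1/9*18 = -2)
h(5, 0*(1 + o)) - y = 2*(5 + 0*(1 - 3))/(5 + 2*(0*(1 - 3))) - 1*(-2) = 2*(5 + 0*(-2))/(5 + 2*(0*(-2))) + 2 = 2*(5 + 0)/(5 + 2*0) + 2 = 2*5/(5 + 0) + 2 = 2*5/5 + 2 = 2*(1/5)*5 + 2 = 2 + 2 = 4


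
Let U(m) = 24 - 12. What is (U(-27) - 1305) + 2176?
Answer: 883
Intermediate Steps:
U(m) = 12
(U(-27) - 1305) + 2176 = (12 - 1305) + 2176 = -1293 + 2176 = 883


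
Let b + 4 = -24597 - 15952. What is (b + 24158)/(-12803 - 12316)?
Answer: 5465/8373 ≈ 0.65269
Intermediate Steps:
b = -40553 (b = -4 + (-24597 - 15952) = -4 - 40549 = -40553)
(b + 24158)/(-12803 - 12316) = (-40553 + 24158)/(-12803 - 12316) = -16395/(-25119) = -16395*(-1/25119) = 5465/8373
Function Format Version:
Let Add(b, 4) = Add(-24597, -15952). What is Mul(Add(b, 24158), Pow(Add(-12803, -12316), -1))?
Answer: Rational(5465, 8373) ≈ 0.65269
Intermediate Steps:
b = -40553 (b = Add(-4, Add(-24597, -15952)) = Add(-4, -40549) = -40553)
Mul(Add(b, 24158), Pow(Add(-12803, -12316), -1)) = Mul(Add(-40553, 24158), Pow(Add(-12803, -12316), -1)) = Mul(-16395, Pow(-25119, -1)) = Mul(-16395, Rational(-1, 25119)) = Rational(5465, 8373)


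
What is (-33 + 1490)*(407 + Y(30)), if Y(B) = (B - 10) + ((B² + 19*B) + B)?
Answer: 2807639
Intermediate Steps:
Y(B) = -10 + B² + 21*B (Y(B) = (-10 + B) + (B² + 20*B) = -10 + B² + 21*B)
(-33 + 1490)*(407 + Y(30)) = (-33 + 1490)*(407 + (-10 + 30² + 21*30)) = 1457*(407 + (-10 + 900 + 630)) = 1457*(407 + 1520) = 1457*1927 = 2807639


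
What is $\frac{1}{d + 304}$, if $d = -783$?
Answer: $- \frac{1}{479} \approx -0.0020877$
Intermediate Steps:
$\frac{1}{d + 304} = \frac{1}{-783 + 304} = \frac{1}{-479} = - \frac{1}{479}$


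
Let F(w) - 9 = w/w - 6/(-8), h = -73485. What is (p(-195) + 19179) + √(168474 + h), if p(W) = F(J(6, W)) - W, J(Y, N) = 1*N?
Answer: 77539/4 + √94989 ≈ 19693.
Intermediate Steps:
J(Y, N) = N
F(w) = 43/4 (F(w) = 9 + (w/w - 6/(-8)) = 9 + (1 - 6*(-⅛)) = 9 + (1 + ¾) = 9 + 7/4 = 43/4)
p(W) = 43/4 - W
(p(-195) + 19179) + √(168474 + h) = ((43/4 - 1*(-195)) + 19179) + √(168474 - 73485) = ((43/4 + 195) + 19179) + √94989 = (823/4 + 19179) + √94989 = 77539/4 + √94989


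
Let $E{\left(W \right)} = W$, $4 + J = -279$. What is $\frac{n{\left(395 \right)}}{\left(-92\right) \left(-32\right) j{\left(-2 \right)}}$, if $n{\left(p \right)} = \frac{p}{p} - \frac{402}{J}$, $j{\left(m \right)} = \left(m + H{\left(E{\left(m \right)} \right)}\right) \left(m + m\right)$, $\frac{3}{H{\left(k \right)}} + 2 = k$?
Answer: $\frac{685}{9164672} \approx 7.4744 \cdot 10^{-5}$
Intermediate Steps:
$J = -283$ ($J = -4 - 279 = -283$)
$H{\left(k \right)} = \frac{3}{-2 + k}$
$j{\left(m \right)} = 2 m \left(m + \frac{3}{-2 + m}\right)$ ($j{\left(m \right)} = \left(m + \frac{3}{-2 + m}\right) \left(m + m\right) = \left(m + \frac{3}{-2 + m}\right) 2 m = 2 m \left(m + \frac{3}{-2 + m}\right)$)
$n{\left(p \right)} = \frac{685}{283}$ ($n{\left(p \right)} = \frac{p}{p} - \frac{402}{-283} = 1 - - \frac{402}{283} = 1 + \frac{402}{283} = \frac{685}{283}$)
$\frac{n{\left(395 \right)}}{\left(-92\right) \left(-32\right) j{\left(-2 \right)}} = \frac{685}{283 \left(-92\right) \left(-32\right) 2 \left(-2\right) \frac{1}{-2 - 2} \left(3 - 2 \left(-2 - 2\right)\right)} = \frac{685}{283 \cdot 2944 \cdot 2 \left(-2\right) \frac{1}{-4} \left(3 - -8\right)} = \frac{685}{283 \cdot 2944 \cdot 2 \left(-2\right) \left(- \frac{1}{4}\right) \left(3 + 8\right)} = \frac{685}{283 \cdot 2944 \cdot 2 \left(-2\right) \left(- \frac{1}{4}\right) 11} = \frac{685}{283 \cdot 2944 \cdot 11} = \frac{685}{283 \cdot 32384} = \frac{685}{283} \cdot \frac{1}{32384} = \frac{685}{9164672}$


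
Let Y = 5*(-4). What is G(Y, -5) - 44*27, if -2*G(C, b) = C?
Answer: -1178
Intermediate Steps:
Y = -20
G(C, b) = -C/2
G(Y, -5) - 44*27 = -1/2*(-20) - 44*27 = 10 - 1188 = -1178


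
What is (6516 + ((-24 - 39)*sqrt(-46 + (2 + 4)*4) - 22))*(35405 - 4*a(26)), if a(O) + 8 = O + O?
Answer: 228777126 - 2219427*I*sqrt(22) ≈ 2.2878e+8 - 1.041e+7*I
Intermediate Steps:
a(O) = -8 + 2*O (a(O) = -8 + (O + O) = -8 + 2*O)
(6516 + ((-24 - 39)*sqrt(-46 + (2 + 4)*4) - 22))*(35405 - 4*a(26)) = (6516 + ((-24 - 39)*sqrt(-46 + (2 + 4)*4) - 22))*(35405 - 4*(-8 + 2*26)) = (6516 + (-63*sqrt(-46 + 6*4) - 22))*(35405 - 4*(-8 + 52)) = (6516 + (-63*sqrt(-46 + 24) - 22))*(35405 - 4*44) = (6516 + (-63*I*sqrt(22) - 22))*(35405 - 176) = (6516 + (-63*I*sqrt(22) - 22))*35229 = (6516 + (-22 - 63*I*sqrt(22)))*35229 = (6494 - 63*I*sqrt(22))*35229 = 228777126 - 2219427*I*sqrt(22)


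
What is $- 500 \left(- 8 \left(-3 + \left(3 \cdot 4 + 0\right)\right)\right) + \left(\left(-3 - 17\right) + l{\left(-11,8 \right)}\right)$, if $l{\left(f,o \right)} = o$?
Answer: $35988$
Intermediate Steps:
$- 500 \left(- 8 \left(-3 + \left(3 \cdot 4 + 0\right)\right)\right) + \left(\left(-3 - 17\right) + l{\left(-11,8 \right)}\right) = - 500 \left(- 8 \left(-3 + \left(3 \cdot 4 + 0\right)\right)\right) + \left(\left(-3 - 17\right) + 8\right) = - 500 \left(- 8 \left(-3 + \left(12 + 0\right)\right)\right) + \left(-20 + 8\right) = - 500 \left(- 8 \left(-3 + 12\right)\right) - 12 = - 500 \left(\left(-8\right) 9\right) - 12 = \left(-500\right) \left(-72\right) - 12 = 36000 - 12 = 35988$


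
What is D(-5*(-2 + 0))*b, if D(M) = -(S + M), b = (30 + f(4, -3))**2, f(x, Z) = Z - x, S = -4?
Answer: -3174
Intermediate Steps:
b = 529 (b = (30 + (-3 - 1*4))**2 = (30 + (-3 - 4))**2 = (30 - 7)**2 = 23**2 = 529)
D(M) = 4 - M (D(M) = -(-4 + M) = 4 - M)
D(-5*(-2 + 0))*b = (4 - (-5)*(-2 + 0))*529 = (4 - (-5)*(-2))*529 = (4 - 1*10)*529 = (4 - 10)*529 = -6*529 = -3174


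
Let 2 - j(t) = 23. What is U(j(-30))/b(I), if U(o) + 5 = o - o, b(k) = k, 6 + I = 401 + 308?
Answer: -5/703 ≈ -0.0071124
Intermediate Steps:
j(t) = -21 (j(t) = 2 - 1*23 = 2 - 23 = -21)
I = 703 (I = -6 + (401 + 308) = -6 + 709 = 703)
U(o) = -5 (U(o) = -5 + (o - o) = -5 + 0 = -5)
U(j(-30))/b(I) = -5/703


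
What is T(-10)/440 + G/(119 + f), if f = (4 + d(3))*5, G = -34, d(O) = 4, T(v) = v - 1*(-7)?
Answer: -15437/69960 ≈ -0.22065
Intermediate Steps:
T(v) = 7 + v (T(v) = v + 7 = 7 + v)
f = 40 (f = (4 + 4)*5 = 8*5 = 40)
T(-10)/440 + G/(119 + f) = (7 - 10)/440 - 34/(119 + 40) = -3*1/440 - 34/159 = -3/440 - 34*1/159 = -3/440 - 34/159 = -15437/69960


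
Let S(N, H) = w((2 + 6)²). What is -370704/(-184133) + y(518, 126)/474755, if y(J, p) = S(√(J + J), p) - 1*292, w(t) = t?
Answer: 175951595196/87418062415 ≈ 2.0128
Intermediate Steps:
S(N, H) = 64 (S(N, H) = (2 + 6)² = 8² = 64)
y(J, p) = -228 (y(J, p) = 64 - 1*292 = 64 - 292 = -228)
-370704/(-184133) + y(518, 126)/474755 = -370704/(-184133) - 228/474755 = -370704*(-1/184133) - 228*1/474755 = 370704/184133 - 228/474755 = 175951595196/87418062415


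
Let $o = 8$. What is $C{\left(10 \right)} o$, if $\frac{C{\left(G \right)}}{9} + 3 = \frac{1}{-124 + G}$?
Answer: $- \frac{4116}{19} \approx -216.63$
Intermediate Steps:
$C{\left(G \right)} = -27 + \frac{9}{-124 + G}$
$C{\left(10 \right)} o = \frac{9 \left(373 - 30\right)}{-124 + 10} \cdot 8 = \frac{9 \left(373 - 30\right)}{-114} \cdot 8 = 9 \left(- \frac{1}{114}\right) 343 \cdot 8 = \left(- \frac{1029}{38}\right) 8 = - \frac{4116}{19}$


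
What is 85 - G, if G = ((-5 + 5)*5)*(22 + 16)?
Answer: 85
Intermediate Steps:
G = 0 (G = (0*5)*38 = 0*38 = 0)
85 - G = 85 - 1*0 = 85 + 0 = 85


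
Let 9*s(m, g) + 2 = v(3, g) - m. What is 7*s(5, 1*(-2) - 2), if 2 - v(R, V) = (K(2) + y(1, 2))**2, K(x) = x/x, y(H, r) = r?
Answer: -98/9 ≈ -10.889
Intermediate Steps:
K(x) = 1
v(R, V) = -7 (v(R, V) = 2 - (1 + 2)**2 = 2 - 1*3**2 = 2 - 1*9 = 2 - 9 = -7)
s(m, g) = -1 - m/9 (s(m, g) = -2/9 + (-7 - m)/9 = -2/9 + (-7/9 - m/9) = -1 - m/9)
7*s(5, 1*(-2) - 2) = 7*(-1 - 1/9*5) = 7*(-1 - 5/9) = 7*(-14/9) = -98/9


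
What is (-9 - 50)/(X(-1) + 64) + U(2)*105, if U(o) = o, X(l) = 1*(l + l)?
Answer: 12961/62 ≈ 209.05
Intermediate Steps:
X(l) = 2*l (X(l) = 1*(2*l) = 2*l)
(-9 - 50)/(X(-1) + 64) + U(2)*105 = (-9 - 50)/(2*(-1) + 64) + 2*105 = -59/(-2 + 64) + 210 = -59/62 + 210 = 12961/62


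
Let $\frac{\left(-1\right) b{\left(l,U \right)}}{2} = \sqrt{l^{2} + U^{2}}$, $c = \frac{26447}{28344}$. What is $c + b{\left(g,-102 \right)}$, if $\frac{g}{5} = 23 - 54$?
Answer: $\frac{26447}{28344} - 2 \sqrt{34429} \approx -370.17$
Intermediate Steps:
$c = \frac{26447}{28344}$ ($c = 26447 \cdot \frac{1}{28344} = \frac{26447}{28344} \approx 0.93307$)
$g = -155$ ($g = 5 \left(23 - 54\right) = 5 \left(-31\right) = -155$)
$b{\left(l,U \right)} = - 2 \sqrt{U^{2} + l^{2}}$ ($b{\left(l,U \right)} = - 2 \sqrt{l^{2} + U^{2}} = - 2 \sqrt{U^{2} + l^{2}}$)
$c + b{\left(g,-102 \right)} = \frac{26447}{28344} - 2 \sqrt{\left(-102\right)^{2} + \left(-155\right)^{2}} = \frac{26447}{28344} - 2 \sqrt{10404 + 24025} = \frac{26447}{28344} - 2 \sqrt{34429}$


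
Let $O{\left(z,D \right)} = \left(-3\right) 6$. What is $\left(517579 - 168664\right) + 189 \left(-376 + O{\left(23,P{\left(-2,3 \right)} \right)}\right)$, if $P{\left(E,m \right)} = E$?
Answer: $274449$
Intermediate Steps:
$O{\left(z,D \right)} = -18$
$\left(517579 - 168664\right) + 189 \left(-376 + O{\left(23,P{\left(-2,3 \right)} \right)}\right) = \left(517579 - 168664\right) + 189 \left(-376 - 18\right) = 348915 + 189 \left(-394\right) = 348915 - 74466 = 274449$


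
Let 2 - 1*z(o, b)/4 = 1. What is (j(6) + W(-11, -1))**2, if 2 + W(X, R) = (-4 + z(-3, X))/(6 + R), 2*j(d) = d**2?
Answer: 256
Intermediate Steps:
z(o, b) = 4 (z(o, b) = 8 - 4*1 = 8 - 4 = 4)
j(d) = d**2/2
W(X, R) = -2 (W(X, R) = -2 + (-4 + 4)/(6 + R) = -2 + 0/(6 + R) = -2 + 0 = -2)
(j(6) + W(-11, -1))**2 = ((1/2)*6**2 - 2)**2 = ((1/2)*36 - 2)**2 = (18 - 2)**2 = 16**2 = 256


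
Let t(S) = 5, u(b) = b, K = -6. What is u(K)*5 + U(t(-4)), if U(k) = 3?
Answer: -27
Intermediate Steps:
u(K)*5 + U(t(-4)) = -6*5 + 3 = -30 + 3 = -27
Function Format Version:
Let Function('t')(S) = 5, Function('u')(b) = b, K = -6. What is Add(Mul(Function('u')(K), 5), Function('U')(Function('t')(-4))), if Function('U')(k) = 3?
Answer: -27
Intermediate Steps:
Add(Mul(Function('u')(K), 5), Function('U')(Function('t')(-4))) = Add(Mul(-6, 5), 3) = Add(-30, 3) = -27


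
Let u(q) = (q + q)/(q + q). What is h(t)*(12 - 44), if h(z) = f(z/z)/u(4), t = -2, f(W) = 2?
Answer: -64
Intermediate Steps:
u(q) = 1 (u(q) = (2*q)/((2*q)) = (2*q)*(1/(2*q)) = 1)
h(z) = 2 (h(z) = 2/1 = 2*1 = 2)
h(t)*(12 - 44) = 2*(12 - 44) = 2*(-32) = -64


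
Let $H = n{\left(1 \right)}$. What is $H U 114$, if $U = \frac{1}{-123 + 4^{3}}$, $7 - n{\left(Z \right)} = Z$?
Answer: $- \frac{684}{59} \approx -11.593$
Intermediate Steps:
$n{\left(Z \right)} = 7 - Z$
$H = 6$ ($H = 7 - 1 = 6$)
$U = - \frac{1}{59}$ ($U = \frac{1}{-123 + 64} = \frac{1}{-59} = - \frac{1}{59} \approx -0.016949$)
$H U 114 = 6 \left(- \frac{1}{59}\right) 114 = \left(- \frac{6}{59}\right) 114 = - \frac{684}{59}$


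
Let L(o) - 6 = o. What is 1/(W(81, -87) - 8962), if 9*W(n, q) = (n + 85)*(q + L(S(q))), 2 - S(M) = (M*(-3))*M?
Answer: 9/3675590 ≈ 2.4486e-6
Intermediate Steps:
S(M) = 2 + 3*M² (S(M) = 2 - M*(-3)*M = 2 - (-3*M)*M = 2 - (-3)*M² = 2 + 3*M²)
L(o) = 6 + o
W(n, q) = (85 + n)*(8 + q + 3*q²)/9 (W(n, q) = ((n + 85)*(q + (6 + (2 + 3*q²))))/9 = ((85 + n)*(q + (8 + 3*q²)))/9 = ((85 + n)*(8 + q + 3*q²))/9 = (85 + n)*(8 + q + 3*q²)/9)
1/(W(81, -87) - 8962) = 1/((680/9 + (85/3)*(-87)² + (85/9)*(-87) + (⅑)*81*(-87) + (⅑)*81*(8 + 3*(-87)²)) - 8962) = 1/((680/9 + (85/3)*7569 - 2465/3 - 783 + (⅑)*81*(8 + 3*7569)) - 8962) = 1/((680/9 + 214455 - 2465/3 - 783 + (⅑)*81*(8 + 22707)) - 8962) = 1/((680/9 + 214455 - 2465/3 - 783 + (⅑)*81*22715) - 8962) = 1/((680/9 + 214455 - 2465/3 - 783 + 204435) - 8962) = 1/(3756248/9 - 8962) = 1/(3675590/9) = 9/3675590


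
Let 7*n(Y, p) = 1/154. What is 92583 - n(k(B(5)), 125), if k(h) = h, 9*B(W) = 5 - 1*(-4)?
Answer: 99804473/1078 ≈ 92583.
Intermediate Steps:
B(W) = 1 (B(W) = (5 - 1*(-4))/9 = (5 + 4)/9 = (⅑)*9 = 1)
n(Y, p) = 1/1078 (n(Y, p) = (⅐)/154 = (⅐)*(1/154) = 1/1078)
92583 - n(k(B(5)), 125) = 92583 - 1*1/1078 = 92583 - 1/1078 = 99804473/1078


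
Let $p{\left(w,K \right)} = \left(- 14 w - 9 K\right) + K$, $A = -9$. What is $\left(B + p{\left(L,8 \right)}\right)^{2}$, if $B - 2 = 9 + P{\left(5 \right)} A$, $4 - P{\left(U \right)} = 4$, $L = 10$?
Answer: $37249$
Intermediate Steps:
$P{\left(U \right)} = 0$ ($P{\left(U \right)} = 4 - 4 = 0$)
$p{\left(w,K \right)} = - 14 w - 8 K$
$B = 11$ ($B = 2 + \left(9 + 0 \left(-9\right)\right) = 2 + \left(9 + 0\right) = 2 + 9 = 11$)
$\left(B + p{\left(L,8 \right)}\right)^{2} = \left(11 - 204\right)^{2} = \left(-193\right)^{2} = 37249$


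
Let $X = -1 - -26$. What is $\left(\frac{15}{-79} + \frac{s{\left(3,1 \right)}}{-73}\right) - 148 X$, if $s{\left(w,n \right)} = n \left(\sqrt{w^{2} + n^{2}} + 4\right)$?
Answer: $- \frac{21339311}{5767} - \frac{\sqrt{10}}{73} \approx -3700.3$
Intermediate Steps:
$s{\left(w,n \right)} = n \left(4 + \sqrt{n^{2} + w^{2}}\right)$ ($s{\left(w,n \right)} = n \left(\sqrt{n^{2} + w^{2}} + 4\right) = n \left(4 + \sqrt{n^{2} + w^{2}}\right)$)
$X = 25$ ($X = -1 + 26 = 25$)
$\left(\frac{15}{-79} + \frac{s{\left(3,1 \right)}}{-73}\right) - 148 X = \left(\frac{15}{-79} + \frac{1 \left(4 + \sqrt{1^{2} + 3^{2}}\right)}{-73}\right) - 3700 = \left(15 \left(- \frac{1}{79}\right) + 1 \left(4 + \sqrt{1 + 9}\right) \left(- \frac{1}{73}\right)\right) - 3700 = \left(- \frac{15}{79} + 1 \left(4 + \sqrt{10}\right) \left(- \frac{1}{73}\right)\right) - 3700 = \left(- \frac{15}{79} + \left(4 + \sqrt{10}\right) \left(- \frac{1}{73}\right)\right) - 3700 = \left(- \frac{15}{79} - \left(\frac{4}{73} + \frac{\sqrt{10}}{73}\right)\right) - 3700 = \left(- \frac{1411}{5767} - \frac{\sqrt{10}}{73}\right) - 3700 = - \frac{21339311}{5767} - \frac{\sqrt{10}}{73}$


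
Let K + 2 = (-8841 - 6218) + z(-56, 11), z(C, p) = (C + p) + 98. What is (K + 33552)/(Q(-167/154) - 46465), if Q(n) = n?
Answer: -2855776/7155777 ≈ -0.39909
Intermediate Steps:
z(C, p) = 98 + C + p
K = -15008 (K = -2 + ((-8841 - 6218) + (98 - 56 + 11)) = -2 + (-15059 + 53) = -2 - 15006 = -15008)
(K + 33552)/(Q(-167/154) - 46465) = (-15008 + 33552)/(-167/154 - 46465) = 18544/(-167*1/154 - 46465) = 18544/(-167/154 - 46465) = 18544/(-7155777/154) = 18544*(-154/7155777) = -2855776/7155777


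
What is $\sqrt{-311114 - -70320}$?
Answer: $i \sqrt{240794} \approx 490.71 i$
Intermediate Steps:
$\sqrt{-311114 - -70320} = \sqrt{-311114 + 70320} = \sqrt{-240794} = i \sqrt{240794}$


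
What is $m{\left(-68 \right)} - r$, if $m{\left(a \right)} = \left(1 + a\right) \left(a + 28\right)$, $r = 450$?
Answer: $2230$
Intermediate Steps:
$m{\left(a \right)} = \left(1 + a\right) \left(28 + a\right)$
$m{\left(-68 \right)} - r = \left(28 + \left(-68\right)^{2} + 29 \left(-68\right)\right) - 450 = \left(28 + 4624 - 1972\right) - 450 = 2680 - 450 = 2230$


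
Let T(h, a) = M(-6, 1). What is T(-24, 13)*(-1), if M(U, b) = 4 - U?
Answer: -10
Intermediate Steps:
T(h, a) = 10 (T(h, a) = 4 - 1*(-6) = 4 + 6 = 10)
T(-24, 13)*(-1) = 10*(-1) = -10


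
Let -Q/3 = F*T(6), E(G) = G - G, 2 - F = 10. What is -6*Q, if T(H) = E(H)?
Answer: 0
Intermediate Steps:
F = -8 (F = 2 - 1*10 = 2 - 10 = -8)
E(G) = 0
T(H) = 0
Q = 0 (Q = -(-24)*0 = -3*0 = 0)
-6*Q = -6*0 = 0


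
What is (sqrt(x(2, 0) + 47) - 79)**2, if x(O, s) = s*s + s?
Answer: (79 - sqrt(47))**2 ≈ 5204.8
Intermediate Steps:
x(O, s) = s + s**2 (x(O, s) = s**2 + s = s + s**2)
(sqrt(x(2, 0) + 47) - 79)**2 = (sqrt(0*(1 + 0) + 47) - 79)**2 = (sqrt(0*1 + 47) - 79)**2 = (sqrt(0 + 47) - 79)**2 = (sqrt(47) - 79)**2 = (-79 + sqrt(47))**2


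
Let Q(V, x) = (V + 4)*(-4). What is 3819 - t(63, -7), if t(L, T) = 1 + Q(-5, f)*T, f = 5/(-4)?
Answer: 3846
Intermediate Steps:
f = -5/4 (f = 5*(-¼) = -5/4 ≈ -1.2500)
Q(V, x) = -16 - 4*V (Q(V, x) = (4 + V)*(-4) = -16 - 4*V)
t(L, T) = 1 + 4*T (t(L, T) = 1 + (-16 - 4*(-5))*T = 1 + (-16 + 20)*T = 1 + 4*T)
3819 - t(63, -7) = 3819 - (1 + 4*(-7)) = 3819 - (1 - 28) = 3819 - 1*(-27) = 3819 + 27 = 3846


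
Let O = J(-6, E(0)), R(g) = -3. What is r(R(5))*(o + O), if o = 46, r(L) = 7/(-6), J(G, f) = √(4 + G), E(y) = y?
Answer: -161/3 - 7*I*√2/6 ≈ -53.667 - 1.6499*I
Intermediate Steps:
r(L) = -7/6 (r(L) = 7*(-⅙) = -7/6)
O = I*√2 (O = √(4 - 6) = √(-2) = I*√2 ≈ 1.4142*I)
r(R(5))*(o + O) = -7*(46 + I*√2)/6 = -161/3 - 7*I*√2/6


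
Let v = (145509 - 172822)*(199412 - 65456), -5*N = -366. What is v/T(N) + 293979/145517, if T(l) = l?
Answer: -7273345358451/145517 ≈ -4.9983e+7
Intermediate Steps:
N = 366/5 (N = -1/5*(-366) = 366/5 ≈ 73.200)
v = -3658740228 (v = -27313*133956 = -3658740228)
v/T(N) + 293979/145517 = -3658740228/366/5 + 293979/145517 = -3658740228*5/366 + 293979*(1/145517) = -49982790 + 293979/145517 = -7273345358451/145517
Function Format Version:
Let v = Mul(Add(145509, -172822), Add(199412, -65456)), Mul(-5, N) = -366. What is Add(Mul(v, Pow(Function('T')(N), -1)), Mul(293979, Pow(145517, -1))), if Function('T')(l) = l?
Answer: Rational(-7273345358451, 145517) ≈ -4.9983e+7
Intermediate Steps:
N = Rational(366, 5) (N = Mul(Rational(-1, 5), -366) = Rational(366, 5) ≈ 73.200)
v = -3658740228 (v = Mul(-27313, 133956) = -3658740228)
Add(Mul(v, Pow(Function('T')(N), -1)), Mul(293979, Pow(145517, -1))) = Add(Mul(-3658740228, Pow(Rational(366, 5), -1)), Mul(293979, Pow(145517, -1))) = Add(Mul(-3658740228, Rational(5, 366)), Mul(293979, Rational(1, 145517))) = Add(-49982790, Rational(293979, 145517)) = Rational(-7273345358451, 145517)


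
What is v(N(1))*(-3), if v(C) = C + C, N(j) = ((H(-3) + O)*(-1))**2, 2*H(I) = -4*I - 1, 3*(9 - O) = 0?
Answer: -2523/2 ≈ -1261.5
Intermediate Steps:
O = 9 (O = 9 - 1/3*0 = 9 + 0 = 9)
H(I) = -1/2 - 2*I (H(I) = (-4*I - 1)/2 = (-1 - 4*I)/2 = -1/2 - 2*I)
N(j) = 841/4 (N(j) = (((-1/2 - 2*(-3)) + 9)*(-1))**2 = (((-1/2 + 6) + 9)*(-1))**2 = ((11/2 + 9)*(-1))**2 = ((29/2)*(-1))**2 = (-29/2)**2 = 841/4)
v(C) = 2*C
v(N(1))*(-3) = (2*(841/4))*(-3) = (841/2)*(-3) = -2523/2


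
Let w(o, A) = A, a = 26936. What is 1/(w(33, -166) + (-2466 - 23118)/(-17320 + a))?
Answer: -601/101365 ≈ -0.0059291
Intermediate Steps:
1/(w(33, -166) + (-2466 - 23118)/(-17320 + a)) = 1/(-166 + (-2466 - 23118)/(-17320 + 26936)) = 1/(-166 - 25584/9616) = 1/(-166 - 25584*1/9616) = 1/(-166 - 1599/601) = 1/(-101365/601) = -601/101365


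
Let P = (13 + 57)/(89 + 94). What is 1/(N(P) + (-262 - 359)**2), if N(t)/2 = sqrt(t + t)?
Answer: 70572303/27215573500663 - 4*sqrt(6405)/27215573500663 ≈ 2.5931e-6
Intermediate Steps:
P = 70/183 ≈ 0.38251
N(t) = 2*sqrt(2)*sqrt(t) (N(t) = 2*sqrt(t + t) = 2*sqrt(2*t) = 2*(sqrt(2)*sqrt(t)) = 2*sqrt(2)*sqrt(t))
1/(N(P) + (-262 - 359)**2) = 1/(2*sqrt(2)*sqrt(70/183) + (-262 - 359)**2) = 1/(2*sqrt(2)*(sqrt(12810)/183) + (-621)**2) = 1/(4*sqrt(6405)/183 + 385641) = 1/(385641 + 4*sqrt(6405)/183)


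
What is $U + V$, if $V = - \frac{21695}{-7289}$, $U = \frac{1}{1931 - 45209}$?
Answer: $\frac{938908921}{315453342} \approx 2.9764$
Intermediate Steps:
$U = - \frac{1}{43278}$ ($U = \frac{1}{-43278} = - \frac{1}{43278} \approx -2.3106 \cdot 10^{-5}$)
$V = \frac{21695}{7289}$ ($V = \left(-21695\right) \left(- \frac{1}{7289}\right) = \frac{21695}{7289} \approx 2.9764$)
$U + V = - \frac{1}{43278} + \frac{21695}{7289} = \frac{938908921}{315453342}$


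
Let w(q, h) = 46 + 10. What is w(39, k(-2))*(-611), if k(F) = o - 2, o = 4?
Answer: -34216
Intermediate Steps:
k(F) = 2 (k(F) = 4 - 2 = 2)
w(q, h) = 56
w(39, k(-2))*(-611) = 56*(-611) = -34216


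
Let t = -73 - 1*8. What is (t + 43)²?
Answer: 1444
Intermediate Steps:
t = -81 (t = -73 - 8 = -81)
(t + 43)² = (-81 + 43)² = (-38)² = 1444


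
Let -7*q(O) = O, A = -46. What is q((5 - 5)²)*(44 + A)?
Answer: 0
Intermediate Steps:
q(O) = -O/7
q((5 - 5)²)*(44 + A) = (-(5 - 5)²/7)*(44 - 46) = -⅐*0²*(-2) = -⅐*0*(-2) = 0*(-2) = 0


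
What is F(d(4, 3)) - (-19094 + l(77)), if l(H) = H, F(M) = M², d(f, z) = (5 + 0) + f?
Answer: 19098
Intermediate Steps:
d(f, z) = 5 + f
F(d(4, 3)) - (-19094 + l(77)) = (5 + 4)² - (-19094 + 77) = 9² - 1*(-19017) = 81 + 19017 = 19098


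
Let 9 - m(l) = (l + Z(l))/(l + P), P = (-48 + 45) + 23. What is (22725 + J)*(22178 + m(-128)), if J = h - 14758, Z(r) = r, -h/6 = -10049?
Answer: 40887315085/27 ≈ 1.5143e+9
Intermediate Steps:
h = 60294 (h = -6*(-10049) = 60294)
J = 45536 (J = 60294 - 14758 = 45536)
P = 20 (P = -3 + 23 = 20)
m(l) = 9 - 2*l/(20 + l) (m(l) = 9 - (l + l)/(l + 20) = 9 - 2*l/(20 + l))
(22725 + J)*(22178 + m(-128)) = (22725 + 45536)*(22178 + (180 + 7*(-128))/(20 - 128)) = 68261*(22178 + (180 - 896)/(-108)) = 68261*(22178 - 1/108*(-716)) = 68261*(22178 + 179/27) = 68261*(598985/27) = 40887315085/27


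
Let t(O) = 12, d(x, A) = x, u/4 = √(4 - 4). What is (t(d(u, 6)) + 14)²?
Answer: 676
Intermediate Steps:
u = 0 (u = 4*√(4 - 4) = 4*√0 = 4*0 = 0)
(t(d(u, 6)) + 14)² = (12 + 14)² = 26² = 676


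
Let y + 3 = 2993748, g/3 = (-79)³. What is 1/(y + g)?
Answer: 1/1514628 ≈ 6.6023e-7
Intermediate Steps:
g = -1479117 (g = 3*(-79)³ = 3*(-493039) = -1479117)
y = 2993745 (y = -3 + 2993748 = 2993745)
1/(y + g) = 1/(2993745 - 1479117) = 1/1514628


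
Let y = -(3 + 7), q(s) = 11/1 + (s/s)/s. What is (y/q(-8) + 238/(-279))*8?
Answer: -114736/8091 ≈ -14.181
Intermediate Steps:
q(s) = 11 + 1/s (q(s) = 11*1 + 1/s = 11 + 1/s)
y = -10 (y = -1*10 = -10)
(y/q(-8) + 238/(-279))*8 = (-10/(11 + 1/(-8)) + 238/(-279))*8 = (-10/(11 - ⅛) + 238*(-1/279))*8 = (-10/87/8 - 238/279)*8 = (-10*8/87 - 238/279)*8 = (-80/87 - 238/279)*8 = -14342/8091*8 = -114736/8091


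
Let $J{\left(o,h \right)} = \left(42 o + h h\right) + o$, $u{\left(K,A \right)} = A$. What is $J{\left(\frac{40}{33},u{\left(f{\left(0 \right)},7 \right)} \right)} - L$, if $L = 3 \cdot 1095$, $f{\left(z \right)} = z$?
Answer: $- \frac{105068}{33} \approx -3183.9$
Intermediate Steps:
$J{\left(o,h \right)} = h^{2} + 43 o$ ($J{\left(o,h \right)} = \left(42 o + h^{2}\right) + o = \left(h^{2} + 42 o\right) + o = h^{2} + 43 o$)
$L = 3285$
$J{\left(\frac{40}{33},u{\left(f{\left(0 \right)},7 \right)} \right)} - L = \left(7^{2} + 43 \cdot \frac{40}{33}\right) - 3285 = \left(49 + 43 \cdot 40 \cdot \frac{1}{33}\right) - 3285 = \left(49 + 43 \cdot \frac{40}{33}\right) - 3285 = \left(49 + \frac{1720}{33}\right) - 3285 = \frac{3337}{33} - 3285 = - \frac{105068}{33}$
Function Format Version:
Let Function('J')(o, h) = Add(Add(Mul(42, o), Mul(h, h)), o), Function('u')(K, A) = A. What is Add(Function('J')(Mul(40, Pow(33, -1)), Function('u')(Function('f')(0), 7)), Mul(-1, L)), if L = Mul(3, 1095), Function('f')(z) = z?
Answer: Rational(-105068, 33) ≈ -3183.9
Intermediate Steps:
Function('J')(o, h) = Add(Pow(h, 2), Mul(43, o)) (Function('J')(o, h) = Add(Add(Mul(42, o), Pow(h, 2)), o) = Add(Add(Pow(h, 2), Mul(42, o)), o) = Add(Pow(h, 2), Mul(43, o)))
L = 3285
Add(Function('J')(Mul(40, Pow(33, -1)), Function('u')(Function('f')(0), 7)), Mul(-1, L)) = Add(Add(Pow(7, 2), Mul(43, Mul(40, Pow(33, -1)))), Mul(-1, 3285)) = Add(Add(49, Mul(43, Mul(40, Rational(1, 33)))), -3285) = Add(Add(49, Mul(43, Rational(40, 33))), -3285) = Add(Add(49, Rational(1720, 33)), -3285) = Add(Rational(3337, 33), -3285) = Rational(-105068, 33)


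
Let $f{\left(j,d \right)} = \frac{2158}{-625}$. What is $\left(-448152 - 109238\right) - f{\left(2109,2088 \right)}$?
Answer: $- \frac{348366592}{625} \approx -5.5739 \cdot 10^{5}$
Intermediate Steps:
$f{\left(j,d \right)} = - \frac{2158}{625}$ ($f{\left(j,d \right)} = 2158 \left(- \frac{1}{625}\right) = - \frac{2158}{625}$)
$\left(-448152 - 109238\right) - f{\left(2109,2088 \right)} = \left(-448152 - 109238\right) - - \frac{2158}{625} = -557390 + \frac{2158}{625} = - \frac{348366592}{625}$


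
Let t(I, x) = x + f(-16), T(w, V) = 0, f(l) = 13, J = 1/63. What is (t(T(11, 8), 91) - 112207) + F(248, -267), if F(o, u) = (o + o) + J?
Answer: -7031240/63 ≈ -1.1161e+5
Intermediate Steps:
J = 1/63 ≈ 0.015873
F(o, u) = 1/63 + 2*o (F(o, u) = (o + o) + 1/63 = 2*o + 1/63 = 1/63 + 2*o)
t(I, x) = 13 + x (t(I, x) = x + 13 = 13 + x)
(t(T(11, 8), 91) - 112207) + F(248, -267) = ((13 + 91) - 112207) + (1/63 + 2*248) = (104 - 112207) + (1/63 + 496) = -112103 + 31249/63 = -7031240/63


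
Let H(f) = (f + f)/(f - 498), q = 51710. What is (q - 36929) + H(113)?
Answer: 5690459/385 ≈ 14780.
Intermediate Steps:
H(f) = 2*f/(-498 + f) (H(f) = (2*f)/(-498 + f) = 2*f/(-498 + f))
(q - 36929) + H(113) = (51710 - 36929) + 2*113/(-498 + 113) = 14781 + 2*113/(-385) = 14781 + 2*113*(-1/385) = 14781 - 226/385 = 5690459/385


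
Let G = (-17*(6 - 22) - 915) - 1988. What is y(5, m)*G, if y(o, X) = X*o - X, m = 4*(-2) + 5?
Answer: 31572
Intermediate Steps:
m = -3 (m = -8 + 5 = -3)
y(o, X) = -X + X*o
G = -2631 (G = (-17*(-16) - 915) - 1988 = (272 - 915) - 1988 = -643 - 1988 = -2631)
y(5, m)*G = -3*(-1 + 5)*(-2631) = -3*4*(-2631) = -12*(-2631) = 31572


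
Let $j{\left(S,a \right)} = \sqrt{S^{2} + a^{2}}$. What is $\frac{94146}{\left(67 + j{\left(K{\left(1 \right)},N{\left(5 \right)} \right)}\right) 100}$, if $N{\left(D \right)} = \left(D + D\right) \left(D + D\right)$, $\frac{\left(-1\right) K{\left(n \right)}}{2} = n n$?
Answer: $- \frac{3153891}{275750} + \frac{47073 \sqrt{2501}}{137875} \approx 5.6368$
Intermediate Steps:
$K{\left(n \right)} = - 2 n^{2}$ ($K{\left(n \right)} = - 2 n n = - 2 n^{2}$)
$N{\left(D \right)} = 4 D^{2}$ ($N{\left(D \right)} = 2 D 2 D = 4 D^{2}$)
$\frac{94146}{\left(67 + j{\left(K{\left(1 \right)},N{\left(5 \right)} \right)}\right) 100} = \frac{94146}{\left(67 + \sqrt{\left(- 2 \cdot 1^{2}\right)^{2} + \left(4 \cdot 5^{2}\right)^{2}}\right) 100} = \frac{94146}{\left(67 + \sqrt{\left(\left(-2\right) 1\right)^{2} + \left(4 \cdot 25\right)^{2}}\right) 100} = \frac{94146}{\left(67 + \sqrt{\left(-2\right)^{2} + 100^{2}}\right) 100} = \frac{94146}{\left(67 + \sqrt{4 + 10000}\right) 100} = \frac{94146}{\left(67 + \sqrt{10004}\right) 100} = \frac{94146}{\left(67 + 2 \sqrt{2501}\right) 100} = \frac{94146}{6700 + 200 \sqrt{2501}}$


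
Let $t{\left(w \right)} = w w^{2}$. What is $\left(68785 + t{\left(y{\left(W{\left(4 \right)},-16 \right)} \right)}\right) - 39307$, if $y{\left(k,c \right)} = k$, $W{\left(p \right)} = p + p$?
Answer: $29990$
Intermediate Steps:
$W{\left(p \right)} = 2 p$
$t{\left(w \right)} = w^{3}$
$\left(68785 + t{\left(y{\left(W{\left(4 \right)},-16 \right)} \right)}\right) - 39307 = \left(68785 + \left(2 \cdot 4\right)^{3}\right) - 39307 = \left(68785 + 8^{3}\right) - 39307 = \left(68785 + 512\right) - 39307 = 69297 - 39307 = 29990$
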